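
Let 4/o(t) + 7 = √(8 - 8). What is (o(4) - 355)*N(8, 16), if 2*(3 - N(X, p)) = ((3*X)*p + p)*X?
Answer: 3974933/7 ≈ 5.6785e+5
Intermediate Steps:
o(t) = -4/7 (o(t) = 4/(-7 + √(8 - 8)) = 4/(-7 + √0) = 4/(-7 + 0) = 4/(-7) = 4*(-⅐) = -4/7)
N(X, p) = 3 - X*(p + 3*X*p)/2 (N(X, p) = 3 - ((3*X)*p + p)*X/2 = 3 - (3*X*p + p)*X/2 = 3 - (p + 3*X*p)*X/2 = 3 - X*(p + 3*X*p)/2)
(o(4) - 355)*N(8, 16) = (-4/7 - 355)*(3 - 3/2*16*8² - ½*8*16) = -2489*(3 - 3/2*16*64 - 64)/7 = -2489*(3 - 1536 - 64)/7 = -2489/7*(-1597) = 3974933/7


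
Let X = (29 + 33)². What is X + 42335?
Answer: 46179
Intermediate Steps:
X = 3844 (X = 62² = 3844)
X + 42335 = 3844 + 42335 = 46179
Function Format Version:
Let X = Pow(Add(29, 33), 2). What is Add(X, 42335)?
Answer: 46179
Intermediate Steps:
X = 3844 (X = Pow(62, 2) = 3844)
Add(X, 42335) = Add(3844, 42335) = 46179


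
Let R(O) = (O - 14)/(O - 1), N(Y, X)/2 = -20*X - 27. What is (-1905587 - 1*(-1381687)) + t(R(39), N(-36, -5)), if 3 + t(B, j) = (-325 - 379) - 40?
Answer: -524647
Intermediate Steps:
N(Y, X) = -54 - 40*X (N(Y, X) = 2*(-20*X - 27) = 2*(-27 - 20*X) = -54 - 40*X)
R(O) = (-14 + O)/(-1 + O)
t(B, j) = -747 (t(B, j) = -3 + ((-325 - 379) - 40) = -3 + (-704 - 40) = -3 - 744 = -747)
(-1905587 - 1*(-1381687)) + t(R(39), N(-36, -5)) = (-1905587 - 1*(-1381687)) - 747 = (-1905587 + 1381687) - 747 = -523900 - 747 = -524647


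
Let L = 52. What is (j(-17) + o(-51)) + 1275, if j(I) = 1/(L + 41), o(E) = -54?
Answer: 113554/93 ≈ 1221.0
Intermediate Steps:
j(I) = 1/93 (j(I) = 1/(52 + 41) = 1/93)
(j(-17) + o(-51)) + 1275 = (1/93 - 54) + 1275 = -5021/93 + 1275 = 113554/93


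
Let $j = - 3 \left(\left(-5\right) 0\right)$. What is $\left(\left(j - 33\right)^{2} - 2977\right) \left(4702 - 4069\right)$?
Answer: $-1195104$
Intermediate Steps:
$j = 0$ ($j = \left(-3\right) 0 = 0$)
$\left(\left(j - 33\right)^{2} - 2977\right) \left(4702 - 4069\right) = \left(\left(0 - 33\right)^{2} - 2977\right) \left(4702 - 4069\right) = \left(\left(-33\right)^{2} - 2977\right) 633 = \left(1089 - 2977\right) 633 = \left(-1888\right) 633 = -1195104$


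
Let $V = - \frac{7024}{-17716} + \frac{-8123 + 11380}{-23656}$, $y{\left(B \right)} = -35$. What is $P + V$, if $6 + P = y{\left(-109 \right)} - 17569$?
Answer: $- \frac{1845015271957}{104772424} \approx -17610.0$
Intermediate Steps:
$V = \frac{27114683}{104772424}$ ($V = \left(-7024\right) \left(- \frac{1}{17716}\right) + 3257 \left(- \frac{1}{23656}\right) = \frac{1756}{4429} - \frac{3257}{23656} = \frac{27114683}{104772424} \approx 0.2588$)
$P = -17610$ ($P = -6 - 17604 = -17610$)
$P + V = -17610 + \frac{27114683}{104772424} = - \frac{1845015271957}{104772424}$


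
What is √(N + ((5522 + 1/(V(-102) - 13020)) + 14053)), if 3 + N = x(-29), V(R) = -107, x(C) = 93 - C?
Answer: 3*√377070357711/13127 ≈ 140.34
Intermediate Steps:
N = 119 (N = -3 + (93 - 1*(-29)) = -3 + (93 + 29) = -3 + 122 = 119)
√(N + ((5522 + 1/(V(-102) - 13020)) + 14053)) = √(119 + ((5522 + 1/(-107 - 13020)) + 14053)) = √(119 + ((5522 + 1/(-13127)) + 14053)) = √(119 + ((5522 - 1/13127) + 14053)) = √(119 + (72487293/13127 + 14053)) = √(119 + 256961024/13127) = √(258523137/13127) = 3*√377070357711/13127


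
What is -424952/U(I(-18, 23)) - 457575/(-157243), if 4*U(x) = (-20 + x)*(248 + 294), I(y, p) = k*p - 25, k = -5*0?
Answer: 139221581797/1917578385 ≈ 72.603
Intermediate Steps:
k = 0
I(y, p) = -25 (I(y, p) = 0*p - 25 = 0 - 25 = -25)
U(x) = -2710 + 271*x/2 (U(x) = ((-20 + x)*(248 + 294))/4 = ((-20 + x)*542)/4 = (-10840 + 542*x)/4 = -2710 + 271*x/2)
-424952/U(I(-18, 23)) - 457575/(-157243) = -424952/(-2710 + (271/2)*(-25)) - 457575/(-157243) = -424952/(-2710 - 6775/2) - 457575*(-1/157243) = -424952/(-12195/2) + 457575/157243 = -424952*(-2/12195) + 457575/157243 = 849904/12195 + 457575/157243 = 139221581797/1917578385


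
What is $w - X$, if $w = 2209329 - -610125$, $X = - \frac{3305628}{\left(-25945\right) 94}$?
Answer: $\frac{3438082846596}{1219415} \approx 2.8195 \cdot 10^{6}$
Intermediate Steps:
$X = \frac{1652814}{1219415}$ ($X = - \frac{3305628}{-2438830} = \left(-3305628\right) \left(- \frac{1}{2438830}\right) = \frac{1652814}{1219415} \approx 1.3554$)
$w = 2819454$ ($w = 2209329 + 610125 = 2819454$)
$w - X = 2819454 - \frac{1652814}{1219415} = \frac{3438082846596}{1219415}$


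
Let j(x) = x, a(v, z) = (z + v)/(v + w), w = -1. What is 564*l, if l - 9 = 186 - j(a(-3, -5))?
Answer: 108852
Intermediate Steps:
a(v, z) = (v + z)/(-1 + v) (a(v, z) = (z + v)/(v - 1) = (v + z)/(-1 + v))
l = 193 (l = 9 + (186 - (-3 - 5)/(-1 - 3)) = 9 + (186 - (-8)/(-4)) = 9 + (186 - (-1)*(-8)/4) = 9 + (186 - 1*2) = 9 + (186 - 2) = 9 + 184 = 193)
564*l = 564*193 = 108852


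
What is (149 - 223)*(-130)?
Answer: 9620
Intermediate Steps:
(149 - 223)*(-130) = -74*(-130) = 9620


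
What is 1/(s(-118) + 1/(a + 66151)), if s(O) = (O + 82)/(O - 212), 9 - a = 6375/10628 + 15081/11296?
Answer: 109209827886665/11915450146778 ≈ 9.1654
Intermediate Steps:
a = 212048031/30013472 (a = 9 - (6375/10628 + 15081/11296) = 9 - 1*58073217/30013472 = 9 - 58073217/30013472 = 212048031/30013472 ≈ 7.0651)
s(O) = (82 + O)/(-212 + O)
1/(s(-118) + 1/(a + 66151)) = 1/((82 - 118)/(-212 - 118) + 1/(212048031/30013472 + 66151)) = 1/(-36/(-330) + 1/(1985633234303/30013472)) = 1/(-1/330*(-36) + 30013472/1985633234303) = 1/(6/55 + 30013472/1985633234303) = 1/(11915450146778/109209827886665) = 109209827886665/11915450146778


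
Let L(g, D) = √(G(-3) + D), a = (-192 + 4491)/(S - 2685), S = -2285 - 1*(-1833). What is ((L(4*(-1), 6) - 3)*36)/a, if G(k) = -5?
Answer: 75288/1433 ≈ 52.539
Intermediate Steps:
S = -452 (S = -2285 + 1833 = -452)
a = -4299/3137 (a = (-192 + 4491)/(-452 - 2685) = 4299/(-3137) = 4299*(-1/3137) = -4299/3137 ≈ -1.3704)
L(g, D) = √(-5 + D)
((L(4*(-1), 6) - 3)*36)/a = ((√(-5 + 6) - 3)*36)/(-4299/3137) = ((√1 - 3)*36)*(-3137/4299) = ((1 - 3)*36)*(-3137/4299) = -2*36*(-3137/4299) = -72*(-3137/4299) = 75288/1433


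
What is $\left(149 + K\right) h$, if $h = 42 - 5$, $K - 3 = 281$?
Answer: $16021$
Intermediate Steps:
$K = 284$ ($K = 3 + 281 = 284$)
$h = 37$ ($h = 42 - 5 = 37$)
$\left(149 + K\right) h = \left(149 + 284\right) 37 = 433 \cdot 37 = 16021$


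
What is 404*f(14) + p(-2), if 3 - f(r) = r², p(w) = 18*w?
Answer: -78008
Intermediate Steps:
f(r) = 3 - r²
404*f(14) + p(-2) = 404*(3 - 1*14²) + 18*(-2) = 404*(3 - 1*196) - 36 = 404*(3 - 196) - 36 = 404*(-193) - 36 = -77972 - 36 = -78008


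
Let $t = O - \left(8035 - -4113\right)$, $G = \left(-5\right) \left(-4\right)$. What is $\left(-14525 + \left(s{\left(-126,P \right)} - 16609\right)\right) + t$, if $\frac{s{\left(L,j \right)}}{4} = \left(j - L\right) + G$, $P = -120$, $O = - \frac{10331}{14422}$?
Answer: $- \frac{622723447}{14422} \approx -43179.0$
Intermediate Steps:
$G = 20$
$O = - \frac{10331}{14422}$ ($O = \left(-10331\right) \frac{1}{14422} = - \frac{10331}{14422} \approx -0.71634$)
$s{\left(L,j \right)} = 80 - 4 L + 4 j$ ($s{\left(L,j \right)} = 4 \left(\left(j - L\right) + 20\right) = 4 \left(20 + j - L\right) = 80 - 4 L + 4 j$)
$t = - \frac{175208787}{14422}$ ($t = - \frac{10331}{14422} - \left(8035 - -4113\right) = - \frac{10331}{14422} - \left(8035 + 4113\right) = - \frac{10331}{14422} - 12148 = - \frac{175208787}{14422} \approx -12149.0$)
$\left(-14525 + \left(s{\left(-126,P \right)} - 16609\right)\right) + t = \left(-14525 + \left(\left(80 - -504 + 4 \left(-120\right)\right) - 16609\right)\right) - \frac{175208787}{14422} = \left(-14525 + \left(\left(80 + 504 - 480\right) - 16609\right)\right) - \frac{175208787}{14422} = \left(-14525 + \left(104 - 16609\right)\right) - \frac{175208787}{14422} = \left(-14525 - 16505\right) - \frac{175208787}{14422} = -31030 - \frac{175208787}{14422} = - \frac{622723447}{14422}$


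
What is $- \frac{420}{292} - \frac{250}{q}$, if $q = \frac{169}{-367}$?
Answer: $\frac{6680005}{12337} \approx 541.46$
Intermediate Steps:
$q = - \frac{169}{367}$ ($q = 169 \left(- \frac{1}{367}\right) = - \frac{169}{367} \approx -0.46049$)
$- \frac{420}{292} - \frac{250}{q} = - \frac{420}{292} - \frac{250}{- \frac{169}{367}} = \left(-420\right) \frac{1}{292} - - \frac{91750}{169} = - \frac{105}{73} + \frac{91750}{169} = \frac{6680005}{12337}$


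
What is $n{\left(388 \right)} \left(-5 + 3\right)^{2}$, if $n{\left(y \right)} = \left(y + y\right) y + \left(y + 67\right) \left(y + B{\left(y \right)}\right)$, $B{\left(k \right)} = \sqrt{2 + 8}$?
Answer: $1910512 + 1820 \sqrt{10} \approx 1.9163 \cdot 10^{6}$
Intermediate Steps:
$B{\left(k \right)} = \sqrt{10}$
$n{\left(y \right)} = 2 y^{2} + \left(67 + y\right) \left(y + \sqrt{10}\right)$ ($n{\left(y \right)} = \left(y + y\right) y + \left(y + 67\right) \left(y + \sqrt{10}\right) = 2 y y + \left(67 + y\right) \left(y + \sqrt{10}\right) = 2 y^{2} + \left(67 + y\right) \left(y + \sqrt{10}\right)$)
$n{\left(388 \right)} \left(-5 + 3\right)^{2} = \left(3 \cdot 388^{2} + 67 \cdot 388 + 67 \sqrt{10} + 388 \sqrt{10}\right) \left(-5 + 3\right)^{2} = \left(3 \cdot 150544 + 25996 + 67 \sqrt{10} + 388 \sqrt{10}\right) \left(-2\right)^{2} = \left(451632 + 25996 + 67 \sqrt{10} + 388 \sqrt{10}\right) 4 = \left(477628 + 455 \sqrt{10}\right) 4 = 1910512 + 1820 \sqrt{10}$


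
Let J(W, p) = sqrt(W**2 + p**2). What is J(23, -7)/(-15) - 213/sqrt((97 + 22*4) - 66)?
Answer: -213*sqrt(119)/119 - 17*sqrt(2)/15 ≈ -21.128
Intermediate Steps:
J(23, -7)/(-15) - 213/sqrt((97 + 22*4) - 66) = sqrt(23**2 + (-7)**2)/(-15) - 213/sqrt((97 + 22*4) - 66) = sqrt(529 + 49)*(-1/15) - 213/sqrt((97 + 88) - 66) = sqrt(578)*(-1/15) - 213/sqrt(185 - 66) = (17*sqrt(2))*(-1/15) - 213*sqrt(119)/119 = -17*sqrt(2)/15 - 213*sqrt(119)/119 = -213*sqrt(119)/119 - 17*sqrt(2)/15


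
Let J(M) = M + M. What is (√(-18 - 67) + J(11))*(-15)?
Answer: -330 - 15*I*√85 ≈ -330.0 - 138.29*I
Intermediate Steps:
J(M) = 2*M
(√(-18 - 67) + J(11))*(-15) = (√(-18 - 67) + 2*11)*(-15) = (√(-85) + 22)*(-15) = (I*√85 + 22)*(-15) = (22 + I*√85)*(-15) = -330 - 15*I*√85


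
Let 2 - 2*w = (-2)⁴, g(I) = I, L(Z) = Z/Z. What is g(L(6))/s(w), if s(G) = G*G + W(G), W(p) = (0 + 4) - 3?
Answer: 1/50 ≈ 0.020000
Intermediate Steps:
L(Z) = 1
W(p) = 1 (W(p) = 4 - 3 = 1)
w = -7 (w = 1 - ½*(-2)⁴ = 1 - ½*16 = 1 - 8 = -7)
s(G) = 1 + G² (s(G) = G*G + 1 = G² + 1 = 1 + G²)
g(L(6))/s(w) = 1/(1 + (-7)²) = 1/(1 + 49) = 1/50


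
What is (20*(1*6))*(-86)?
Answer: -10320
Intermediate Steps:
(20*(1*6))*(-86) = (20*6)*(-86) = 120*(-86) = -10320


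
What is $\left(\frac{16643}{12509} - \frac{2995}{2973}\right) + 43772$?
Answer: $\frac{1627860172588}{37189257} \approx 43772.0$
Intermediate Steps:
$\left(\frac{16643}{12509} - \frac{2995}{2973}\right) + 43772 = \frac{12015184}{37189257} + 43772 = \frac{1627860172588}{37189257}$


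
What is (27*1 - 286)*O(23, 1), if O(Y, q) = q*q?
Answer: -259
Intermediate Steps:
O(Y, q) = q²
(27*1 - 286)*O(23, 1) = (27*1 - 286)*1² = (27 - 286)*1 = -259*1 = -259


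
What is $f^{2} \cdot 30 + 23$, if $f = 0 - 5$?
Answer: $773$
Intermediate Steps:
$f = -5$ ($f = 0 - 5 = -5$)
$f^{2} \cdot 30 + 23 = \left(-5\right)^{2} \cdot 30 + 23 = 25 \cdot 30 + 23 = 750 + 23 = 773$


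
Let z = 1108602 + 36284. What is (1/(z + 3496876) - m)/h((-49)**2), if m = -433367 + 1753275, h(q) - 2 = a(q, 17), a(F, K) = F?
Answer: -6126698797895/11154154086 ≈ -549.28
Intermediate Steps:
h(q) = 2 + q
z = 1144886
m = 1319908
(1/(z + 3496876) - m)/h((-49)**2) = (1/(1144886 + 3496876) - 1*1319908)/(2 + (-49)**2) = (1/4641762 - 1319908)/(2 + 2401) = (1/4641762 - 1319908)/2403 = -6126698797895/4641762*1/2403 = -6126698797895/11154154086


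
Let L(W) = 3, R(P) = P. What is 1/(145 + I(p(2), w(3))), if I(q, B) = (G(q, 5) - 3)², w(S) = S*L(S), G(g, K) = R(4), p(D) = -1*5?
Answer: 1/146 ≈ 0.0068493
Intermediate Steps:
p(D) = -5
G(g, K) = 4
w(S) = 3*S (w(S) = S*3 = 3*S)
I(q, B) = 1 (I(q, B) = (4 - 3)² = 1² = 1)
1/(145 + I(p(2), w(3))) = 1/(145 + 1) = 1/146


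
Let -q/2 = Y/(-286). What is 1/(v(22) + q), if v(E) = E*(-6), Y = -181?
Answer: -143/19057 ≈ -0.0075038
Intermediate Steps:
v(E) = -6*E
q = -181/143 (q = -(-362)/(-286) = -(-362)*(-1)/286 = -2*181/286 = -181/143 ≈ -1.2657)
1/(v(22) + q) = 1/(-6*22 - 181/143) = 1/(-132 - 181/143) = 1/(-19057/143) = -143/19057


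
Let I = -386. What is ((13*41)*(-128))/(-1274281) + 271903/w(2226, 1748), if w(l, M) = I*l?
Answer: -287860309879/1094908109316 ≈ -0.26291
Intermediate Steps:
w(l, M) = -386*l
((13*41)*(-128))/(-1274281) + 271903/w(2226, 1748) = ((13*41)*(-128))/(-1274281) + 271903/((-386*2226)) = (533*(-128))*(-1/1274281) + 271903/(-859236) = -68224*(-1/1274281) + 271903*(-1/859236) = 68224/1274281 - 271903/859236 = -287860309879/1094908109316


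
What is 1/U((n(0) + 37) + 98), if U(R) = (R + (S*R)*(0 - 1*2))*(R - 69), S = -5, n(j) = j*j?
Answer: 1/98010 ≈ 1.0203e-5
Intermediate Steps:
n(j) = j**2
U(R) = 11*R*(-69 + R) (U(R) = (R + (-5*R)*(0 - 1*2))*(R - 69) = (R + (-5*R)*(0 - 2))*(-69 + R) = (R - 5*R*(-2))*(-69 + R) = (R + 10*R)*(-69 + R) = (11*R)*(-69 + R) = 11*R*(-69 + R))
1/U((n(0) + 37) + 98) = 1/(11*((0**2 + 37) + 98)*(-69 + ((0**2 + 37) + 98))) = 1/(11*((0 + 37) + 98)*(-69 + ((0 + 37) + 98))) = 1/(11*(37 + 98)*(-69 + (37 + 98))) = 1/(11*135*(-69 + 135)) = 1/(11*135*66) = 1/98010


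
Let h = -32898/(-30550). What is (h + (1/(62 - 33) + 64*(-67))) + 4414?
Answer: 56307146/442975 ≈ 127.11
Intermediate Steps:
h = 16449/15275 (h = -32898*(-1/30550) = 16449/15275 ≈ 1.0769)
(h + (1/(62 - 33) + 64*(-67))) + 4414 = (16449/15275 + (1/(62 - 33) + 64*(-67))) + 4414 = (16449/15275 + (1/29 - 4288)) + 4414 = (16449/15275 - 124351/29) + 4414 = -1898984504/442975 + 4414 = 56307146/442975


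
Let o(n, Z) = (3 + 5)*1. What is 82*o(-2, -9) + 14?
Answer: 670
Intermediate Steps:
o(n, Z) = 8 (o(n, Z) = 8*1 = 8)
82*o(-2, -9) + 14 = 82*8 + 14 = 656 + 14 = 670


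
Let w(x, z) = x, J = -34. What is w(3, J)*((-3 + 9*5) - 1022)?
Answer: -2940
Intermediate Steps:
w(3, J)*((-3 + 9*5) - 1022) = 3*((-3 + 9*5) - 1022) = 3*((-3 + 45) - 1022) = 3*(42 - 1022) = 3*(-980) = -2940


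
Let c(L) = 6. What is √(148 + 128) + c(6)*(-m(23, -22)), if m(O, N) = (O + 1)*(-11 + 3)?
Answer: 1152 + 2*√69 ≈ 1168.6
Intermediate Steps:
m(O, N) = -8 - 8*O (m(O, N) = (1 + O)*(-8) = -8 - 8*O)
√(148 + 128) + c(6)*(-m(23, -22)) = √(148 + 128) + 6*(-(-8 - 8*23)) = √276 + 6*(-(-8 - 184)) = 2*√69 + 6*(-1*(-192)) = 2*√69 + 6*192 = 2*√69 + 1152 = 1152 + 2*√69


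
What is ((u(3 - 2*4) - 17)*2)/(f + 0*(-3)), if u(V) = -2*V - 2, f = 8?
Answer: -9/4 ≈ -2.2500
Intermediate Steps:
u(V) = -2 - 2*V
((u(3 - 2*4) - 17)*2)/(f + 0*(-3)) = (((-2 - 2*(3 - 2*4)) - 17)*2)/(8 + 0*(-3)) = (((-2 - 2*(3 - 8)) - 17)*2)/(8 + 0) = (((-2 - 2*(-5)) - 17)*2)/8 = (((-2 + 10) - 17)*2)/8 = ((8 - 17)*2)/8 = (-9*2)/8 = (⅛)*(-18) = -9/4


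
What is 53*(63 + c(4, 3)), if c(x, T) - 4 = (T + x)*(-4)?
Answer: 2067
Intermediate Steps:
c(x, T) = 4 - 4*T - 4*x (c(x, T) = 4 + (T + x)*(-4) = 4 + (-4*T - 4*x) = 4 - 4*T - 4*x)
53*(63 + c(4, 3)) = 53*(63 + (4 - 4*3 - 4*4)) = 53*(63 + (4 - 12 - 16)) = 53*(63 - 24) = 53*39 = 2067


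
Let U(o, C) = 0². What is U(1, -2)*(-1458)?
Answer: 0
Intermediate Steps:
U(o, C) = 0
U(1, -2)*(-1458) = 0*(-1458) = 0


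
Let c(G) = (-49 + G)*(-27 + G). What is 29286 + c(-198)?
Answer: 84861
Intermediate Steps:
29286 + c(-198) = 29286 + (1323 + (-198)² - 76*(-198)) = 29286 + (1323 + 39204 + 15048) = 29286 + 55575 = 84861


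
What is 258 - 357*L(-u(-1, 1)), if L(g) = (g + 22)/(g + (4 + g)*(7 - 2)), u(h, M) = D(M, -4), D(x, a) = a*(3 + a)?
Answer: 3729/2 ≈ 1864.5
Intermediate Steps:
u(h, M) = 4 (u(h, M) = -4*(3 - 4) = -4*(-1) = 4)
L(g) = (22 + g)/(20 + 6*g) (L(g) = (22 + g)/(g + (4 + g)*5) = (22 + g)/(g + (20 + 5*g)) = (22 + g)/(20 + 6*g))
258 - 357*L(-u(-1, 1)) = 258 - 357*(22 - 1*4)/(2*(10 + 3*(-1*4))) = 258 - 357*(22 - 4)/(2*(10 + 3*(-4))) = 258 - 357*18/(2*(10 - 12)) = 258 - 357*18/(2*(-2)) = 258 - 357*(-1)*18/(2*2) = 258 - 357*(-9/2) = 258 + 3213/2 = 3729/2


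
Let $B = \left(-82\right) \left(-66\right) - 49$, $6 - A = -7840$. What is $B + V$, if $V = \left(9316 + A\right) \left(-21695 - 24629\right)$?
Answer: $-795007125$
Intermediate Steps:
$A = 7846$ ($A = 6 - -7840 = 6 + 7840 = 7846$)
$V = -795012488$ ($V = \left(9316 + 7846\right) \left(-21695 - 24629\right) = 17162 \left(-46324\right) = -795012488$)
$B = 5363$ ($B = 5412 - 49 = 5363$)
$B + V = 5363 - 795012488 = -795007125$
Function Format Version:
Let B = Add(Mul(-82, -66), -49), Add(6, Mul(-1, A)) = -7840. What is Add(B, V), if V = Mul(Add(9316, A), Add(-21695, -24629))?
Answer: -795007125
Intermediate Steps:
A = 7846 (A = Add(6, Mul(-1, -7840)) = Add(6, 7840) = 7846)
V = -795012488 (V = Mul(Add(9316, 7846), Add(-21695, -24629)) = Mul(17162, -46324) = -795012488)
B = 5363 (B = Add(5412, -49) = 5363)
Add(B, V) = Add(5363, -795012488) = -795007125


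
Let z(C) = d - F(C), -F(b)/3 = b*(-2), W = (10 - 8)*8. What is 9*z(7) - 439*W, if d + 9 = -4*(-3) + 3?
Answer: -7348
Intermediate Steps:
W = 16 (W = 2*8 = 16)
F(b) = 6*b (F(b) = -3*b*(-2) = -(-6)*b = 6*b)
d = 6 (d = -9 + (-4*(-3) + 3) = -9 + (12 + 3) = -9 + 15 = 6)
z(C) = 6 - 6*C
9*z(7) - 439*W = 9*(6 - 6*7) - 439*16 = 9*(6 - 42) - 7024 = 9*(-36) - 7024 = -324 - 7024 = -7348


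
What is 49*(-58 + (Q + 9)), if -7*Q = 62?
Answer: -2835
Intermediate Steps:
Q = -62/7 (Q = -1/7*62 = -62/7 ≈ -8.8571)
49*(-58 + (Q + 9)) = 49*(-58 + (-62/7 + 9)) = 49*(-58 + 1/7) = 49*(-405/7) = -2835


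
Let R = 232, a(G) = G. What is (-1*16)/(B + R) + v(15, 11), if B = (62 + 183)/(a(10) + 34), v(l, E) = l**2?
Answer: 2351221/10453 ≈ 224.93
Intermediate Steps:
B = 245/44 (B = (62 + 183)/(10 + 34) = 245/44 ≈ 5.5682)
(-1*16)/(B + R) + v(15, 11) = (-1*16)/(245/44 + 232) + 15**2 = -16/(10453/44) + 225 = (44/10453)*(-16) + 225 = -704/10453 + 225 = 2351221/10453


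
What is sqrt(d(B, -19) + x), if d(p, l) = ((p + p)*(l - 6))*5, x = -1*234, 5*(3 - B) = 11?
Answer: I*sqrt(434) ≈ 20.833*I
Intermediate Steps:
B = 4/5 (B = 3 - 1/5*11 = 3 - 11/5 = 4/5 ≈ 0.80000)
x = -234
d(p, l) = 10*p*(-6 + l) (d(p, l) = ((2*p)*(-6 + l))*5 = (2*p*(-6 + l))*5 = 10*p*(-6 + l))
sqrt(d(B, -19) + x) = sqrt(10*(4/5)*(-6 - 19) - 234) = sqrt(10*(4/5)*(-25) - 234) = sqrt(-200 - 234) = sqrt(-434) = I*sqrt(434)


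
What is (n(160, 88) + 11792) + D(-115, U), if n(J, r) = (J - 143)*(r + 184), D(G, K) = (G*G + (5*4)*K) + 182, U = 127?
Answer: 32363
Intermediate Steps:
D(G, K) = 182 + G² + 20*K (D(G, K) = (G² + 20*K) + 182 = 182 + G² + 20*K)
n(J, r) = (-143 + J)*(184 + r)
(n(160, 88) + 11792) + D(-115, U) = ((-26312 - 143*88 + 184*160 + 160*88) + 11792) + (182 + (-115)² + 20*127) = ((-26312 - 12584 + 29440 + 14080) + 11792) + (182 + 13225 + 2540) = (4624 + 11792) + 15947 = 16416 + 15947 = 32363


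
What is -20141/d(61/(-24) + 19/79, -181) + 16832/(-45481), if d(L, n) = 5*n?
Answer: 900799861/41160305 ≈ 21.885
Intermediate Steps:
-20141/d(61/(-24) + 19/79, -181) + 16832/(-45481) = -20141/(5*(-181)) + 16832/(-45481) = -20141/(-905) + 16832*(-1/45481) = -20141*(-1/905) - 16832/45481 = 20141/905 - 16832/45481 = 900799861/41160305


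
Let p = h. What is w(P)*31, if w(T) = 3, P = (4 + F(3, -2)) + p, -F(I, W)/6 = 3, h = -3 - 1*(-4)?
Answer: 93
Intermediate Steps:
h = 1 (h = -3 + 4 = 1)
p = 1
F(I, W) = -18 (F(I, W) = -6*3 = -18)
P = -13 (P = (4 - 18) + 1 = -14 + 1 = -13)
w(P)*31 = 3*31 = 93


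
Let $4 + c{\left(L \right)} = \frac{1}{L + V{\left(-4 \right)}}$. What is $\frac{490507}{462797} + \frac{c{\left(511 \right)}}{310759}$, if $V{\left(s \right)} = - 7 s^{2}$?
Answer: $\frac{60818618299172}{57383514836277} \approx 1.0599$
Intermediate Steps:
$c{\left(L \right)} = -4 + \frac{1}{-112 + L}$ ($c{\left(L \right)} = -4 + \frac{1}{L - 7 \left(-4\right)^{2}} = -4 + \frac{1}{L - 112} = -4 + \frac{1}{-112 + L}$)
$\frac{490507}{462797} + \frac{c{\left(511 \right)}}{310759} = \frac{490507}{462797} + \frac{\frac{1}{-112 + 511} \left(449 - 2044\right)}{310759} = 490507 \cdot \frac{1}{462797} + \frac{449 - 2044}{399} \cdot \frac{1}{310759} = \frac{490507}{462797} + \frac{1}{399} \left(-1595\right) \frac{1}{310759} = \frac{490507}{462797} - \frac{1595}{123992841} = \frac{60818618299172}{57383514836277}$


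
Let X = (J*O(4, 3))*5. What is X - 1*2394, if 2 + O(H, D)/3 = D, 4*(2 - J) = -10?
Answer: -4653/2 ≈ -2326.5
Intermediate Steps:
J = 9/2 (J = 2 - ¼*(-10) = 2 + 5/2 = 9/2 ≈ 4.5000)
O(H, D) = -6 + 3*D
X = 135/2 (X = (9*(-6 + 3*3)/2)*5 = (9*(-6 + 9)/2)*5 = ((9/2)*3)*5 = (27/2)*5 = 135/2 ≈ 67.500)
X - 1*2394 = 135/2 - 1*2394 = 135/2 - 2394 = -4653/2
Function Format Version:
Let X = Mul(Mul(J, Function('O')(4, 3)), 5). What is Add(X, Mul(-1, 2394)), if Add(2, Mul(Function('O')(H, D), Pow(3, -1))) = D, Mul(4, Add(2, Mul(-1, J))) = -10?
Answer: Rational(-4653, 2) ≈ -2326.5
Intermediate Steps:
J = Rational(9, 2) (J = Add(2, Mul(Rational(-1, 4), -10)) = Add(2, Rational(5, 2)) = Rational(9, 2) ≈ 4.5000)
Function('O')(H, D) = Add(-6, Mul(3, D))
X = Rational(135, 2) (X = Mul(Mul(Rational(9, 2), Add(-6, Mul(3, 3))), 5) = Mul(Mul(Rational(9, 2), Add(-6, 9)), 5) = Mul(Mul(Rational(9, 2), 3), 5) = Mul(Rational(27, 2), 5) = Rational(135, 2) ≈ 67.500)
Add(X, Mul(-1, 2394)) = Add(Rational(135, 2), Mul(-1, 2394)) = Add(Rational(135, 2), -2394) = Rational(-4653, 2)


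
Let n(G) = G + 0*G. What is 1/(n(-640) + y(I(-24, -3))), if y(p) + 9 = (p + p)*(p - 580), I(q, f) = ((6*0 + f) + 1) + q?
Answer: 1/30863 ≈ 3.2401e-5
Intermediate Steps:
I(q, f) = 1 + f + q (I(q, f) = ((0 + f) + 1) + q = (f + 1) + q = (1 + f) + q = 1 + f + q)
y(p) = -9 + 2*p*(-580 + p) (y(p) = -9 + (p + p)*(p - 580) = -9 + (2*p)*(-580 + p) = -9 + 2*p*(-580 + p))
n(G) = G (n(G) = G + 0 = G)
1/(n(-640) + y(I(-24, -3))) = 1/(-640 + (-9 - 1160*(1 - 3 - 24) + 2*(1 - 3 - 24)²)) = 1/(-640 + (-9 - 1160*(-26) + 2*(-26)²)) = 1/(-640 + (-9 + 30160 + 2*676)) = 1/(-640 + (-9 + 30160 + 1352)) = 1/(-640 + 31503) = 1/30863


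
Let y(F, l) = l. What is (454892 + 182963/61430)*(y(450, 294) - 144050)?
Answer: -2008573101436194/30715 ≈ -6.5394e+10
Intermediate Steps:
(454892 + 182963/61430)*(y(450, 294) - 144050) = (454892 + 182963/61430)*(294 - 144050) = (454892 + 182963*(1/61430))*(-143756) = (454892 + 182963/61430)*(-143756) = (27944198523/61430)*(-143756) = -2008573101436194/30715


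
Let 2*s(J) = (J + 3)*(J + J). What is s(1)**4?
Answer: 256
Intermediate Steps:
s(J) = J*(3 + J) (s(J) = ((J + 3)*(J + J))/2 = ((3 + J)*(2*J))/2 = (2*J*(3 + J))/2 = J*(3 + J))
s(1)**4 = (1*(3 + 1))**4 = (1*4)**4 = 4**4 = 256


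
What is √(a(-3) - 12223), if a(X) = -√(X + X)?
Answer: √(-12223 - I*√6) ≈ 0.011 - 110.56*I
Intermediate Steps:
a(X) = -√2*√X (a(X) = -√(2*X) = -√2*√X)
√(a(-3) - 12223) = √(-√2*√(-3) - 12223) = √(-√2*I*√3 - 12223) = √(-I*√6 - 12223) = √(-12223 - I*√6)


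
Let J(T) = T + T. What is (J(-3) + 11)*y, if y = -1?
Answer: -5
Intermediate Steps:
J(T) = 2*T
(J(-3) + 11)*y = (2*(-3) + 11)*(-1) = (-6 + 11)*(-1) = 5*(-1) = -5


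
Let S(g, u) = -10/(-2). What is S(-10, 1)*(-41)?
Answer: -205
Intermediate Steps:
S(g, u) = 5 (S(g, u) = -10*(-½) = 5)
S(-10, 1)*(-41) = 5*(-41) = -205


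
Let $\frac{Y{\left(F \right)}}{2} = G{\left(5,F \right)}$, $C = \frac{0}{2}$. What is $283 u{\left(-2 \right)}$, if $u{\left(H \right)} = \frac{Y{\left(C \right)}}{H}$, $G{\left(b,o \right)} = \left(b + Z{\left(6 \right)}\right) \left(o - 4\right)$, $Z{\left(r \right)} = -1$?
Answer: $4528$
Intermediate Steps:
$C = 0$ ($C = 0 \cdot \frac{1}{2} = 0$)
$G{\left(b,o \right)} = \left(-1 + b\right) \left(-4 + o\right)$ ($G{\left(b,o \right)} = \left(b - 1\right) \left(o - 4\right) = \left(-1 + b\right) \left(-4 + o\right)$)
$Y{\left(F \right)} = -32 + 8 F$ ($Y{\left(F \right)} = 2 \left(4 - F - 20 + 5 F\right) = 2 \left(-16 + 4 F\right) = -32 + 8 F$)
$u{\left(H \right)} = - \frac{32}{H}$ ($u{\left(H \right)} = \frac{-32 + 8 \cdot 0}{H} = \frac{-32 + 0}{H} = - \frac{32}{H}$)
$283 u{\left(-2 \right)} = 283 \left(- \frac{32}{-2}\right) = 283 \left(\left(-32\right) \left(- \frac{1}{2}\right)\right) = 283 \cdot 16 = 4528$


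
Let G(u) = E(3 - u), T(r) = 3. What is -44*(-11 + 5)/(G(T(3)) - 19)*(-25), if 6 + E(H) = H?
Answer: 264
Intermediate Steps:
E(H) = -6 + H
G(u) = -3 - u (G(u) = -6 + (3 - u) = -3 - u)
-44*(-11 + 5)/(G(T(3)) - 19)*(-25) = -44*(-11 + 5)/((-3 - 1*3) - 19)*(-25) = -(-264)/((-3 - 3) - 19)*(-25) = -(-264)/(-6 - 19)*(-25) = -(-264)/(-25)*(-25) = -(-264)*(-1)/25*(-25) = -44*6/25*(-25) = -264/25*(-25) = 264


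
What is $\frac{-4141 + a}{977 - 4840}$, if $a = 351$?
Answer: $\frac{3790}{3863} \approx 0.9811$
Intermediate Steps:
$\frac{-4141 + a}{977 - 4840} = \frac{-4141 + 351}{977 - 4840} = - \frac{3790}{-3863} = \left(-3790\right) \left(- \frac{1}{3863}\right) = \frac{3790}{3863}$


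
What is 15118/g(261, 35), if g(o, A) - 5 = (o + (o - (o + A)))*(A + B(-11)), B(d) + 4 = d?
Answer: 15118/4525 ≈ 3.3410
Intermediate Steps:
B(d) = -4 + d
g(o, A) = 5 + (-15 + A)*(o - A) (g(o, A) = 5 + (o + (o - (o + A)))*(A + (-4 - 11)) = 5 + (o + (o - (A + o)))*(A - 15) = 5 + (o + (o + (-A - o)))*(-15 + A) = 5 + (o - A)*(-15 + A) = 5 + (-15 + A)*(o - A))
15118/g(261, 35) = 15118/(5 - 1*35² - 15*261 + 15*35 + 35*261) = 15118/(5 - 1*1225 - 3915 + 525 + 9135) = 15118/(5 - 1225 - 3915 + 525 + 9135) = 15118/4525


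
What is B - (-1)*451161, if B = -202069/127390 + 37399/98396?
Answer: 2827568763607063/6267333220 ≈ 4.5116e+5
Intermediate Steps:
B = -7559261357/6267333220 (B = -202069*1/127390 + 37399*(1/98396) = -202069/127390 + 37399/98396 = -7559261357/6267333220 ≈ -1.2061)
B - (-1)*451161 = -7559261357/6267333220 - (-1)*451161 = -7559261357/6267333220 - 1*(-451161) = -7559261357/6267333220 + 451161 = 2827568763607063/6267333220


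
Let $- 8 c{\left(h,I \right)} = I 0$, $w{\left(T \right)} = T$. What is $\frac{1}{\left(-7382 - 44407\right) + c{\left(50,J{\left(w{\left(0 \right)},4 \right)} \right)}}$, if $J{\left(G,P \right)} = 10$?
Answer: $- \frac{1}{51789} \approx -1.9309 \cdot 10^{-5}$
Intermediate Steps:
$c{\left(h,I \right)} = 0$ ($c{\left(h,I \right)} = - \frac{I 0}{8} = \left(- \frac{1}{8}\right) 0 = 0$)
$\frac{1}{\left(-7382 - 44407\right) + c{\left(50,J{\left(w{\left(0 \right)},4 \right)} \right)}} = \frac{1}{\left(-7382 - 44407\right) + 0} = \frac{1}{-51789 + 0} = \frac{1}{-51789} = - \frac{1}{51789}$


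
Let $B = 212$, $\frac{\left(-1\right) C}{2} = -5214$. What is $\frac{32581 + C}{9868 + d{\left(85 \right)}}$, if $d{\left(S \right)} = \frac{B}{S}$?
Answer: $\frac{3655765}{838992} \approx 4.3573$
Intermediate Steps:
$C = 10428$ ($C = \left(-2\right) \left(-5214\right) = 10428$)
$d{\left(S \right)} = \frac{212}{S}$
$\frac{32581 + C}{9868 + d{\left(85 \right)}} = \frac{32581 + 10428}{9868 + \frac{212}{85}} = \frac{43009}{9868 + 212 \cdot \frac{1}{85}} = \frac{43009}{9868 + \frac{212}{85}} = \frac{43009}{\frac{838992}{85}} = 43009 \cdot \frac{85}{838992} = \frac{3655765}{838992}$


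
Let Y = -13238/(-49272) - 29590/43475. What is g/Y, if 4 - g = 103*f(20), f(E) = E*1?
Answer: 440415801120/88243643 ≈ 4990.9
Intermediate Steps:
f(E) = E
g = -2056 (g = 4 - 103*20 = 4 - 1*2060 = 4 - 2060 = -2056)
Y = -88243643/214210020 (Y = -13238*(-1/49272) - 29590*1/43475 = 6619/24636 - 5918/8695 = -88243643/214210020 ≈ -0.41195)
g/Y = -2056/(-88243643/214210020) = -2056*(-214210020/88243643) = 440415801120/88243643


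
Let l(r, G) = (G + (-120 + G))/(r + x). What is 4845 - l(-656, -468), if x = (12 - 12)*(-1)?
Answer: 198579/41 ≈ 4843.4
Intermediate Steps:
x = 0 (x = 0*(-1) = 0)
l(r, G) = (-120 + 2*G)/r (l(r, G) = (G + (-120 + G))/(r + 0) = (-120 + 2*G)/r)
4845 - l(-656, -468) = 4845 - 2*(-60 - 468)/(-656) = 4845 - 2*(-1)*(-528)/656 = 4845 - 1*66/41 = 4845 - 66/41 = 198579/41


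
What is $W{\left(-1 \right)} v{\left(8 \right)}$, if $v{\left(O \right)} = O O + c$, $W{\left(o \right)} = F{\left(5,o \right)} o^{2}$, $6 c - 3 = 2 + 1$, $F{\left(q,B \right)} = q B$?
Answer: $-325$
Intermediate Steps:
$F{\left(q,B \right)} = B q$
$c = 1$ ($c = \frac{1}{2} + \frac{2 + 1}{6} = \frac{1}{2} + \frac{1}{6} \cdot 3 = \frac{1}{2} + \frac{1}{2} = 1$)
$W{\left(o \right)} = 5 o^{3}$ ($W{\left(o \right)} = o 5 o^{2} = 5 o o^{2} = 5 o^{3}$)
$v{\left(O \right)} = 1 + O^{2}$ ($v{\left(O \right)} = O O + 1 = O^{2} + 1 = 1 + O^{2}$)
$W{\left(-1 \right)} v{\left(8 \right)} = 5 \left(-1\right)^{3} \left(1 + 8^{2}\right) = 5 \left(-1\right) \left(1 + 64\right) = \left(-5\right) 65 = -325$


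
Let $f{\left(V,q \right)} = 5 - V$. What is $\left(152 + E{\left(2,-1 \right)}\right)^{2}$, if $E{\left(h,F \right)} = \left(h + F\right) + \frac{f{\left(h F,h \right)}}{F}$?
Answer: $21316$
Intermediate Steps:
$E{\left(h,F \right)} = F + h + \frac{5 - F h}{F}$ ($E{\left(h,F \right)} = \left(h + F\right) + \frac{5 - h F}{F} = \left(F + h\right) + \frac{5 - F h}{F} = F + h + \frac{5 - F h}{F}$)
$\left(152 + E{\left(2,-1 \right)}\right)^{2} = \left(152 + \left(-1 + \frac{5}{-1}\right)\right)^{2} = \left(152 + \left(-1 + 5 \left(-1\right)\right)\right)^{2} = \left(152 - 6\right)^{2} = 146^{2} = 21316$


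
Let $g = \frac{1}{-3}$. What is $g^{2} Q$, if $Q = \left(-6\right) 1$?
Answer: $- \frac{2}{3} \approx -0.66667$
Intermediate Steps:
$g = - \frac{1}{3} \approx -0.33333$
$Q = -6$
$g^{2} Q = \left(- \frac{1}{3}\right)^{2} \left(-6\right) = \frac{1}{9} \left(-6\right) = - \frac{2}{3}$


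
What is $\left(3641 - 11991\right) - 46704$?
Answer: $-55054$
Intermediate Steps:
$\left(3641 - 11991\right) - 46704 = -8350 - 46704 = -55054$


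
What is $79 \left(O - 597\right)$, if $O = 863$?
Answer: $21014$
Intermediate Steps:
$79 \left(O - 597\right) = 79 \left(863 - 597\right) = 79 \cdot 266 = 21014$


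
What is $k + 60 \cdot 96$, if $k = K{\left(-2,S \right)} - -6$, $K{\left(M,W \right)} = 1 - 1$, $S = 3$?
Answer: $5766$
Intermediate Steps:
$K{\left(M,W \right)} = 0$
$k = 6$ ($k = 0 - -6 = 0 + 6 = 6$)
$k + 60 \cdot 96 = 6 + 60 \cdot 96 = 6 + 5760 = 5766$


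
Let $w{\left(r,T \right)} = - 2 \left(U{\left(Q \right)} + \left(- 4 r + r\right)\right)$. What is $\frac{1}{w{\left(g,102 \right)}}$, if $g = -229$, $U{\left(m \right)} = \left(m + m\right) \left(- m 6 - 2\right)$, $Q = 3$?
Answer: $- \frac{1}{1134} \approx -0.00088183$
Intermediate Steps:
$U{\left(m \right)} = 2 m \left(-2 - 6 m\right)$ ($U{\left(m \right)} = 2 m \left(- 6 m - 2\right) = 2 m \left(-2 - 6 m\right)$)
$w{\left(r,T \right)} = 240 + 6 r$ ($w{\left(r,T \right)} = - 2 \left(\left(-4\right) 3 \left(1 + 3 \cdot 3\right) + \left(- 4 r + r\right)\right) = - 2 \left(\left(-4\right) 3 \left(1 + 9\right) - 3 r\right) = - 2 \left(\left(-4\right) 3 \cdot 10 - 3 r\right) = - 2 \left(-120 - 3 r\right) = 240 + 6 r$)
$\frac{1}{w{\left(g,102 \right)}} = \frac{1}{240 + 6 \left(-229\right)} = \frac{1}{240 - 1374} = \frac{1}{-1134} = - \frac{1}{1134}$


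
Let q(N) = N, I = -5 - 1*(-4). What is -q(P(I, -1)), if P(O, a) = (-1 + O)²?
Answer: -4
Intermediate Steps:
I = -1 (I = -5 + 4 = -1)
-q(P(I, -1)) = -(-1 - 1)² = -1*(-2)² = -1*4 = -4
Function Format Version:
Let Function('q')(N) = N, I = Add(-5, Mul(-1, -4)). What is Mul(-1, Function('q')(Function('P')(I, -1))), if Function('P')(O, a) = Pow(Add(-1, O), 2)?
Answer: -4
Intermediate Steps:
I = -1 (I = Add(-5, 4) = -1)
Mul(-1, Function('q')(Function('P')(I, -1))) = Mul(-1, Pow(Add(-1, -1), 2)) = Mul(-1, Pow(-2, 2)) = Mul(-1, 4) = -4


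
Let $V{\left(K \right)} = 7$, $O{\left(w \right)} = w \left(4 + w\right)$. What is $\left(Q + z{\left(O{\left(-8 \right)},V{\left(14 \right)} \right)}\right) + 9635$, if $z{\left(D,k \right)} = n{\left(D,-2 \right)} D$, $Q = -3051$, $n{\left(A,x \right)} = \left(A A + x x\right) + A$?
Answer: $40504$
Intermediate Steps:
$n{\left(A,x \right)} = A + A^{2} + x^{2}$ ($n{\left(A,x \right)} = \left(A^{2} + x^{2}\right) + A = A + A^{2} + x^{2}$)
$z{\left(D,k \right)} = D \left(4 + D + D^{2}\right)$ ($z{\left(D,k \right)} = \left(D + D^{2} + \left(-2\right)^{2}\right) D = \left(D + D^{2} + 4\right) D = \left(4 + D + D^{2}\right) D = D \left(4 + D + D^{2}\right)$)
$\left(Q + z{\left(O{\left(-8 \right)},V{\left(14 \right)} \right)}\right) + 9635 = \left(-3051 + - 8 \left(4 - 8\right) \left(4 - 8 \left(4 - 8\right) + \left(- 8 \left(4 - 8\right)\right)^{2}\right)\right) + 9635 = \left(-3051 + \left(-8\right) \left(-4\right) \left(4 - -32 + \left(\left(-8\right) \left(-4\right)\right)^{2}\right)\right) + 9635 = \left(-3051 + 32 \left(4 + 32 + 32^{2}\right)\right) + 9635 = \left(-3051 + 32 \left(4 + 32 + 1024\right)\right) + 9635 = \left(-3051 + 32 \cdot 1060\right) + 9635 = \left(-3051 + 33920\right) + 9635 = 30869 + 9635 = 40504$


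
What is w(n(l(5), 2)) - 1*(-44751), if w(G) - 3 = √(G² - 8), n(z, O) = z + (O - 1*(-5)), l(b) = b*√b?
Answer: 44754 + √(166 + 70*√5) ≈ 44772.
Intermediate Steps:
l(b) = b^(3/2)
n(z, O) = 5 + O + z (n(z, O) = z + (O + 5) = z + (5 + O) = 5 + O + z)
w(G) = 3 + √(-8 + G²) (w(G) = 3 + √(G² - 8) = 3 + √(-8 + G²))
w(n(l(5), 2)) - 1*(-44751) = (3 + √(-8 + (5 + 2 + 5^(3/2))²)) - 1*(-44751) = (3 + √(-8 + (5 + 2 + 5*√5)²)) + 44751 = (3 + √(-8 + (7 + 5*√5)²)) + 44751 = 44754 + √(-8 + (7 + 5*√5)²)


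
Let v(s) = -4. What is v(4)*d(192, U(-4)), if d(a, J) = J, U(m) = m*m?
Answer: -64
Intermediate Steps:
U(m) = m²
v(4)*d(192, U(-4)) = -4*(-4)² = -4*16 = -64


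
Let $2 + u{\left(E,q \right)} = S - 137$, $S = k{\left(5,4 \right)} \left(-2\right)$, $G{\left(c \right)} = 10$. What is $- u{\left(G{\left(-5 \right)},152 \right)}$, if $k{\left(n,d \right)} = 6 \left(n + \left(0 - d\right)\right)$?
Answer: $151$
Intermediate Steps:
$k{\left(n,d \right)} = - 6 d + 6 n$ ($k{\left(n,d \right)} = 6 \left(n - d\right) = - 6 d + 6 n$)
$S = -12$ ($S = \left(\left(-6\right) 4 + 6 \cdot 5\right) \left(-2\right) = \left(-24 + 30\right) \left(-2\right) = 6 \left(-2\right) = -12$)
$u{\left(E,q \right)} = -151$ ($u{\left(E,q \right)} = -2 - 149 = -151$)
$- u{\left(G{\left(-5 \right)},152 \right)} = \left(-1\right) \left(-151\right) = 151$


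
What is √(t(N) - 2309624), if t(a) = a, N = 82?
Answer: I*√2309542 ≈ 1519.7*I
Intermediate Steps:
√(t(N) - 2309624) = √(82 - 2309624) = √(-2309542) = I*√2309542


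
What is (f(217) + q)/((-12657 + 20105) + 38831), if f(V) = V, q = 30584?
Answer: 30801/46279 ≈ 0.66555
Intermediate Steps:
(f(217) + q)/((-12657 + 20105) + 38831) = (217 + 30584)/((-12657 + 20105) + 38831) = 30801/(7448 + 38831) = 30801/46279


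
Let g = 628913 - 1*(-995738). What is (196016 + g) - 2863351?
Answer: -1042684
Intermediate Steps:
g = 1624651 (g = 628913 + 995738 = 1624651)
(196016 + g) - 2863351 = (196016 + 1624651) - 2863351 = 1820667 - 2863351 = -1042684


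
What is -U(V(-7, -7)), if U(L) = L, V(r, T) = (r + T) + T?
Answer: 21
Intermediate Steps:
V(r, T) = r + 2*T (V(r, T) = (T + r) + T = r + 2*T)
-U(V(-7, -7)) = -(-7 + 2*(-7)) = -(-7 - 14) = -1*(-21) = 21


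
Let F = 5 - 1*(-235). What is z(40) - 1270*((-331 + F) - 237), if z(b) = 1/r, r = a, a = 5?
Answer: 2082801/5 ≈ 4.1656e+5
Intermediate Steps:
F = 240 (F = 5 + 235 = 240)
r = 5
z(b) = 1/5
z(40) - 1270*((-331 + F) - 237) = 1/5 - 1270*((-331 + 240) - 237) = 1/5 - 1270*(-91 - 237) = 1/5 - 1270*(-328) = 1/5 + 416560 = 2082801/5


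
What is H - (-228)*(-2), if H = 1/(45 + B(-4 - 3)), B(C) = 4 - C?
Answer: -25535/56 ≈ -455.98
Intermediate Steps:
H = 1/56 (H = 1/(45 + (4 - (-4 - 3))) = 1/(45 + (4 - 1*(-7))) = 1/(45 + (4 + 7)) = 1/(45 + 11) = 1/56 ≈ 0.017857)
H - (-228)*(-2) = 1/56 - (-228)*(-2) = 1/56 - 38*12 = 1/56 - 456 = -25535/56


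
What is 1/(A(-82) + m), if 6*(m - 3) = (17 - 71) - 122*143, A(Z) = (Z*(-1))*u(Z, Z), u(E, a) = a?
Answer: -3/28913 ≈ -0.00010376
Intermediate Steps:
A(Z) = -Z² (A(Z) = (Z*(-1))*Z = (-Z)*Z = -Z²)
m = -8741/3 (m = 3 + ((17 - 71) - 122*143)/6 = 3 + (-54 - 17446)/6 = 3 + (⅙)*(-17500) = 3 - 8750/3 = -8741/3 ≈ -2913.7)
1/(A(-82) + m) = 1/(-1*(-82)² - 8741/3) = 1/(-1*6724 - 8741/3) = 1/(-6724 - 8741/3) = 1/(-28913/3) = -3/28913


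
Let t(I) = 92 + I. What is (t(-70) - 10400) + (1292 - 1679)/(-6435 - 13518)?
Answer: -23007983/2217 ≈ -10378.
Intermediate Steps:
(t(-70) - 10400) + (1292 - 1679)/(-6435 - 13518) = ((92 - 70) - 10400) + (1292 - 1679)/(-6435 - 13518) = (22 - 10400) - 387/(-19953) = -10378 - 387*(-1/19953) = -10378 + 43/2217 = -23007983/2217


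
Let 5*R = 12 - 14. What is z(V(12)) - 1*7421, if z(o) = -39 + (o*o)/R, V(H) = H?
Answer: -7820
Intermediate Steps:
R = -⅖ (R = (12 - 14)/5 = (⅕)*(-2) = -⅖ ≈ -0.40000)
z(o) = -39 - 5*o²/2 (z(o) = -39 + (o*o)/(-⅖) = -39 + o²*(-5/2) = -39 - 5*o²/2)
z(V(12)) - 1*7421 = (-39 - 5/2*12²) - 1*7421 = (-39 - 5/2*144) - 7421 = (-39 - 360) - 7421 = -399 - 7421 = -7820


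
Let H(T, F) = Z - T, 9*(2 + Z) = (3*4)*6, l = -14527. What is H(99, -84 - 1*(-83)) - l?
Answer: 14434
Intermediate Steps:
Z = 6 (Z = -2 + ((3*4)*6)/9 = -2 + (12*6)/9 = -2 + (⅑)*72 = -2 + 8 = 6)
H(T, F) = 6 - T
H(99, -84 - 1*(-83)) - l = (6 - 1*99) - 1*(-14527) = (6 - 99) + 14527 = -93 + 14527 = 14434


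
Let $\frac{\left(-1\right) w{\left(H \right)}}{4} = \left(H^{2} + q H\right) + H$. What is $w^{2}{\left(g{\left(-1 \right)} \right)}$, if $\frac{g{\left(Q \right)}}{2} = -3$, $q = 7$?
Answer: $2304$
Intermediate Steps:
$g{\left(Q \right)} = -6$ ($g{\left(Q \right)} = 2 \left(-3\right) = -6$)
$w{\left(H \right)} = - 32 H - 4 H^{2}$ ($w{\left(H \right)} = - 4 \left(\left(H^{2} + 7 H\right) + H\right) = - 4 \left(H^{2} + 8 H\right) = - 32 H - 4 H^{2}$)
$w^{2}{\left(g{\left(-1 \right)} \right)} = \left(\left(-4\right) \left(-6\right) \left(8 - 6\right)\right)^{2} = \left(\left(-4\right) \left(-6\right) 2\right)^{2} = 48^{2} = 2304$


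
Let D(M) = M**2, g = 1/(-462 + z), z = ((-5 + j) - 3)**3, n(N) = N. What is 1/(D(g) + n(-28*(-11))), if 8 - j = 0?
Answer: 213444/65740753 ≈ 0.0032468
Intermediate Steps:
j = 8 (j = 8 - 1*0 = 8 + 0 = 8)
z = 0 (z = ((-5 + 8) - 3)**3 = (3 - 3)**3 = 0**3 = 0)
g = -1/462 (g = 1/(-462 + 0) = 1/(-462) = -1/462 ≈ -0.0021645)
1/(D(g) + n(-28*(-11))) = 1/((-1/462)**2 - 28*(-11)) = 1/(1/213444 + 308) = 1/(65740753/213444) = 213444/65740753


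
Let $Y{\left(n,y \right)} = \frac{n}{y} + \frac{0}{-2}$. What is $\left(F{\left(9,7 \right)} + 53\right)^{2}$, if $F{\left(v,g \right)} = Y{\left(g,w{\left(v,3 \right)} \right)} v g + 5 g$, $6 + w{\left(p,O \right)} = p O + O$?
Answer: $\frac{724201}{64} \approx 11316.0$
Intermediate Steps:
$w{\left(p,O \right)} = -6 + O + O p$ ($w{\left(p,O \right)} = -6 + \left(p O + O\right) = -6 + \left(O p + O\right) = -6 + \left(O + O p\right) = -6 + O + O p$)
$Y{\left(n,y \right)} = \frac{n}{y}$ ($Y{\left(n,y \right)} = \frac{n}{y} + 0 \left(- \frac{1}{2}\right) = \frac{n}{y} + 0 = \frac{n}{y}$)
$F{\left(v,g \right)} = 5 g + \frac{v g^{2}}{-3 + 3 v}$ ($F{\left(v,g \right)} = \frac{g}{-6 + 3 + 3 v} v g + 5 g = \frac{g}{-3 + 3 v} v g + 5 g = \frac{g v}{-3 + 3 v} g + 5 g = \frac{v g^{2}}{-3 + 3 v} + 5 g = 5 g + \frac{v g^{2}}{-3 + 3 v}$)
$\left(F{\left(9,7 \right)} + 53\right)^{2} = \left(\frac{1}{3} \cdot 7 \frac{1}{-1 + 9} \left(-15 + 15 \cdot 9 + 7 \cdot 9\right) + 53\right)^{2} = \left(\frac{1}{3} \cdot 7 \cdot \frac{1}{8} \left(-15 + 135 + 63\right) + 53\right)^{2} = \left(\frac{1}{3} \cdot 7 \cdot \frac{1}{8} \cdot 183 + 53\right)^{2} = \left(\frac{427}{8} + 53\right)^{2} = \left(\frac{851}{8}\right)^{2} = \frac{724201}{64}$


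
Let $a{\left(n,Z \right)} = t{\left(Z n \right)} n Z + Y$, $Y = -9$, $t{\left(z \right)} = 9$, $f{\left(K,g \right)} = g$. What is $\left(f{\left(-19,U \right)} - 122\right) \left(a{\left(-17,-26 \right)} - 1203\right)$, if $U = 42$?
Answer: $-221280$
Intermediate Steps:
$a{\left(n,Z \right)} = -9 + 9 Z n$ ($a{\left(n,Z \right)} = 9 n Z - 9 = 9 Z n - 9 = -9 + 9 Z n$)
$\left(f{\left(-19,U \right)} - 122\right) \left(a{\left(-17,-26 \right)} - 1203\right) = \left(42 - 122\right) \left(\left(-9 + 9 \left(-26\right) \left(-17\right)\right) - 1203\right) = - 80 \left(\left(-9 + 3978\right) - 1203\right) = - 80 \left(3969 - 1203\right) = \left(-80\right) 2766 = -221280$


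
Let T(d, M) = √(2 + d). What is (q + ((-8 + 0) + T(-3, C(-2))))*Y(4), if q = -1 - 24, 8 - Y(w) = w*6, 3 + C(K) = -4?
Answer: 528 - 16*I ≈ 528.0 - 16.0*I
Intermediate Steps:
C(K) = -7 (C(K) = -3 - 4 = -7)
Y(w) = 8 - 6*w (Y(w) = 8 - w*6 = 8 - 6*w)
q = -25
(q + ((-8 + 0) + T(-3, C(-2))))*Y(4) = (-25 + ((-8 + 0) + √(2 - 3)))*(8 - 6*4) = (-25 + (-8 + √(-1)))*(8 - 24) = (-25 + (-8 + I))*(-16) = (-33 + I)*(-16) = 528 - 16*I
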